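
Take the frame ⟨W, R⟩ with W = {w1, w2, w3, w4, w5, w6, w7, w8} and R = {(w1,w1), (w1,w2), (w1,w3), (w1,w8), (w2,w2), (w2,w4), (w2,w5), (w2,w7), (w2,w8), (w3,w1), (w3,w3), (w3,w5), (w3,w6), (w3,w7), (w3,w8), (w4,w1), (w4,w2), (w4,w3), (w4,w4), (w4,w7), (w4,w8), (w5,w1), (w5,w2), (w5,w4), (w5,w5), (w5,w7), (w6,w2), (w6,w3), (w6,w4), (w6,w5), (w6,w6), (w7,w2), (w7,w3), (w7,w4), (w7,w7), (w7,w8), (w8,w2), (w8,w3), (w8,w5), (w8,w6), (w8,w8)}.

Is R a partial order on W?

No

Reflexive: yes — every world is R-related to itself.
Transitive: no — w1 R w2 and w2 R w4, but not w1 R w4.
Antisymmetric: no — w1 R w3 and w3 R w1 with w1 ≠ w3.
So R is not a partial order.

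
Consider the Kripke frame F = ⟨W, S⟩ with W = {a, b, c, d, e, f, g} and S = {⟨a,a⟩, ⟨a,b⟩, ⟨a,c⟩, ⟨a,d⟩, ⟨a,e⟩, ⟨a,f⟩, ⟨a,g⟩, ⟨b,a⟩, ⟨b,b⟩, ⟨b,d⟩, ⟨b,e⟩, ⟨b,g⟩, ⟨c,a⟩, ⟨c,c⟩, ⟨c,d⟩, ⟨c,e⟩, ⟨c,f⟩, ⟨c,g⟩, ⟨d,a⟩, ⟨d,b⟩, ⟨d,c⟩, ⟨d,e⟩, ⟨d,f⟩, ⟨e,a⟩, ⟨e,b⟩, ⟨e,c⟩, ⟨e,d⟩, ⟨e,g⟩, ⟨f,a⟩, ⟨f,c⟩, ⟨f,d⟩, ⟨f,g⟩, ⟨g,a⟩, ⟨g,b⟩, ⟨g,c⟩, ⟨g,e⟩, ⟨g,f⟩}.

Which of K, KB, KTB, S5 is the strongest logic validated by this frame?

Symmetric (axiom B): yes — every pair in S has its reverse in S.
Reflexive (axiom T): no — d is not related to itself.
Euclidean (axiom 5): no — a S b and a S c, but not b S c.
So F validates K, KB; KTB would additionally require S to be reflexive. The strongest is KB.

KB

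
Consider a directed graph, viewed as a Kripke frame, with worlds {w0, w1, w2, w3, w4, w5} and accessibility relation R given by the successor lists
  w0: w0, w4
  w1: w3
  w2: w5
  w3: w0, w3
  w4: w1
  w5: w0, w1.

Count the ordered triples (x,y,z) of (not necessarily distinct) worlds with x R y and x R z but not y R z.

8

Enumerating: (w0,w4,w0), (w0,w4,w4), (w2,w5,w5), (w3,w0,w3), (w4,w1,w1), (w5,w0,w1), (w5,w1,w0), (w5,w1,w1).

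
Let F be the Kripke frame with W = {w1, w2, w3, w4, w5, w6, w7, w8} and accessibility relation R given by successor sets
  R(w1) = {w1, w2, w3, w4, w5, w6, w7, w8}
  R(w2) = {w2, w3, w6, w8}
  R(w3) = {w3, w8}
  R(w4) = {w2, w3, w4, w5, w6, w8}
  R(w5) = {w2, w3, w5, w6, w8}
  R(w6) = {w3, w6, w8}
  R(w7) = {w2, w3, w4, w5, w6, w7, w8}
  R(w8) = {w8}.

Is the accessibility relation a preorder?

Yes

Reflexive: yes — every world is R-related to itself.
Transitive: yes — every two-step R-path is closed by a direct edge.
So R is a preorder.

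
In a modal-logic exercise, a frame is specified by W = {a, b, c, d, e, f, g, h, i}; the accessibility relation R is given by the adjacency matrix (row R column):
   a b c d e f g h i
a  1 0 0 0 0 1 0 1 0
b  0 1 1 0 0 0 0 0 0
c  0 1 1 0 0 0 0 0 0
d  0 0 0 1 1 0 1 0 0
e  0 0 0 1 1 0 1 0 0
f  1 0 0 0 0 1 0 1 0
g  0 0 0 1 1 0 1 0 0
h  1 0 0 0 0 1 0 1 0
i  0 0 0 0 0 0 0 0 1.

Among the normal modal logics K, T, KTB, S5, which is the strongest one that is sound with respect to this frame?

S5

Reflexive (axiom T): yes — every world is R-related to itself.
Symmetric (axiom B): yes — every pair in R has its reverse in R.
Euclidean (axiom 5): yes — any two successors of a common world are R-related.
So F validates K, T, KTB, S5. The strongest is S5.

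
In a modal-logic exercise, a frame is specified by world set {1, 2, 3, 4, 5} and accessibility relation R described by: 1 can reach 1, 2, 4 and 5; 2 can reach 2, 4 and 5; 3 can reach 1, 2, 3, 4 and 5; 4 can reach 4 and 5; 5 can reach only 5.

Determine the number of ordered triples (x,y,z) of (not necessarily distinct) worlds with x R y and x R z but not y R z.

20

Enumerating: (1,2,1), (1,4,1), (1,4,2), (1,5,1), (1,5,2), (1,5,4), (2,4,2), (2,5,2), (2,5,4), (3,1,3), (3,2,1), (3,2,3), … and 8 more.
Total: 20.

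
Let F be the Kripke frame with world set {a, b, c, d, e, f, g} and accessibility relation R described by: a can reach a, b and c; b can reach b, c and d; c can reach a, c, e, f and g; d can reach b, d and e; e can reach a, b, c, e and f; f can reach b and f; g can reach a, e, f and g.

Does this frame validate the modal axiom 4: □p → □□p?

No

Axiom 4 corresponds to the accessibility relation being transitive.
Transitive: no — a R b and b R d, but not a R d.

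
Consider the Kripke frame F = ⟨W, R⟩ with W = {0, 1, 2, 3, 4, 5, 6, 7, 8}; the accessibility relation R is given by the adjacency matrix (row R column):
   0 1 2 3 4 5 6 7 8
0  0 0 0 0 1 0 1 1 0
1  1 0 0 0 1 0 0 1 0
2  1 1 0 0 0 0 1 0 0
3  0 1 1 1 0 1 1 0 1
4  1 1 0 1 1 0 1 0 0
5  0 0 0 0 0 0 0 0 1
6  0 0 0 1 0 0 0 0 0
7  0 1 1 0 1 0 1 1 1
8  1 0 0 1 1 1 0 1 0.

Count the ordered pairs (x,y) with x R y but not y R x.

Enumerating: (0,6), (0,7), (1,0), (2,0), (2,1), (2,6), (3,1), (3,2), (3,5), (4,3), (4,6), (7,2), (7,4), (7,6), (8,0), (8,4).

16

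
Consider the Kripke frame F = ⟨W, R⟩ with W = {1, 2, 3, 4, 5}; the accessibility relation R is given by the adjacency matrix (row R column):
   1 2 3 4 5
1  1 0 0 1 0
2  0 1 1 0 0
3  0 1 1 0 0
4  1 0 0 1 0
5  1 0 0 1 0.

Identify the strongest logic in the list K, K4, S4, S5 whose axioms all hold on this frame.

Transitive (axiom 4): yes — every two-step R-path is closed by a direct edge.
Reflexive (axiom T): no — 5 is not related to itself.
Euclidean (axiom 5): yes — any two successors of a common world are R-related.
So F validates K, K4; S4 would additionally require R to be reflexive. The strongest is K4.

K4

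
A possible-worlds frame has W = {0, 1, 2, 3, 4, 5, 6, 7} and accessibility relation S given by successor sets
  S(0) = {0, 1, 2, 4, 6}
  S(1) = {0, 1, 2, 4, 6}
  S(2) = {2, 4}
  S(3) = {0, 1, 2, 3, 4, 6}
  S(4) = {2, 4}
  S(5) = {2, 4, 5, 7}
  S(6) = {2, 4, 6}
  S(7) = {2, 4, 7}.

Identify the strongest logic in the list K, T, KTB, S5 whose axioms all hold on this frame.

T

Reflexive (axiom T): yes — every world is S-related to itself.
Symmetric (axiom B): no — 0 S 2 but not 2 S 0.
Euclidean (axiom 5): no — 0 S 2 and 0 S 1, but not 2 S 1.
So F validates K, T; KTB would additionally require S to be symmetric. The strongest is T.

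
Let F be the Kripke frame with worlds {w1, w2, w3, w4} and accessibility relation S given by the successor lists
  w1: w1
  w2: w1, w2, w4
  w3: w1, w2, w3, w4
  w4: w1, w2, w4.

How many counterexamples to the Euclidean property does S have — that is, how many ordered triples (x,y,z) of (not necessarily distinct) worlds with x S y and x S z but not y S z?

Enumerating: (w2,w1,w2), (w2,w1,w4), (w3,w1,w2), (w3,w1,w3), (w3,w1,w4), (w3,w2,w3), (w3,w4,w3), (w4,w1,w2), (w4,w1,w4).

9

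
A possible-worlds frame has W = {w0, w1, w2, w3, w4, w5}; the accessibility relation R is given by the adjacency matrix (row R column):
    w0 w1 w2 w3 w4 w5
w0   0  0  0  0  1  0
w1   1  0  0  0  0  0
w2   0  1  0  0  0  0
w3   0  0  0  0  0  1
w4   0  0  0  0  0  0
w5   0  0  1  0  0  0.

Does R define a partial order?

No

Reflexive: no — w0 is not related to itself.
Transitive: no — w1 R w0 and w0 R w4, but not w1 R w4.
Antisymmetric: yes — no distinct pair is related both ways.
So R is not a partial order.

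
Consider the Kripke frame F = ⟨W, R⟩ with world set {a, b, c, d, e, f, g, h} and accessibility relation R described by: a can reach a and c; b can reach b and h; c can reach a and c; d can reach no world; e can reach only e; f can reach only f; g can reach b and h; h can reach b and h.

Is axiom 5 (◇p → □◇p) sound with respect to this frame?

Yes

By correspondence theory, 5 is valid on a frame iff R is Euclidean.
Euclidean: yes — any two successors of a common world are R-related.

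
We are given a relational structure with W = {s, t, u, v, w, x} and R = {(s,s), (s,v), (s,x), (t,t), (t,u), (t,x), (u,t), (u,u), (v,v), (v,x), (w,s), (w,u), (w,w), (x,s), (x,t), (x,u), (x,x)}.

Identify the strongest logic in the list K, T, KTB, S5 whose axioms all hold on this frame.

T

Reflexive (axiom T): yes — every world is R-related to itself.
Symmetric (axiom B): no — s R v but not v R s.
Euclidean (axiom 5): no — s R x and s R v, but not x R v.
So F validates K, T; KTB would additionally require R to be symmetric. The strongest is T.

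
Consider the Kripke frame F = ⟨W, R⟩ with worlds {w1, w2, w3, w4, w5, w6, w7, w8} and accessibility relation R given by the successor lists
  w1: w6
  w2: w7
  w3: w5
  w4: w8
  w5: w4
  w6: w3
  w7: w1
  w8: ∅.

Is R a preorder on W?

No

Reflexive: no — w1 is not related to itself.
Transitive: no — w1 R w6 and w6 R w3, but not w1 R w3.
So R is not a preorder.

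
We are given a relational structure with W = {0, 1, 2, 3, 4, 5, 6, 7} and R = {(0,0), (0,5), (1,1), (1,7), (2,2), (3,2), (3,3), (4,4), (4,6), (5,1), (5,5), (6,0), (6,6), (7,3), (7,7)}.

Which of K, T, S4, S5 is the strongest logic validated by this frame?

T

Reflexive (axiom T): yes — every world is R-related to itself.
Transitive (axiom 4): no — 0 R 5 and 5 R 1, but not 0 R 1.
Euclidean (axiom 5): no — 0 R 5 and 0 R 0, but not 5 R 0.
So F validates K, T; S4 would additionally require R to be transitive. The strongest is T.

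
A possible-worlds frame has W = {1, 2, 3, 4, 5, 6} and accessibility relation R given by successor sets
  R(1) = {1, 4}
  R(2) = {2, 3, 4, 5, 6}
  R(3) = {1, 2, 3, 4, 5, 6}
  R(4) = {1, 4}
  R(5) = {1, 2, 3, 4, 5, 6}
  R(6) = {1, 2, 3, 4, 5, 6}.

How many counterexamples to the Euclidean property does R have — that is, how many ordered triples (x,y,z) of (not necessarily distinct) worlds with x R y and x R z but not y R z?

31

Enumerating: (2,4,2), (2,4,3), (2,4,5), (2,4,6), (3,1,2), (3,1,3), (3,1,5), (3,1,6), (3,2,1), (3,4,2), (3,4,3), (3,4,5), … and 19 more.
Total: 31.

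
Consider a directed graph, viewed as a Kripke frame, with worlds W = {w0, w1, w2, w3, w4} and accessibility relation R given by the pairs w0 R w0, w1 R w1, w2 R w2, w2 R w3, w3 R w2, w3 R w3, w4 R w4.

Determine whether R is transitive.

Transitive: yes — every two-step R-path is closed by a direct edge.

Yes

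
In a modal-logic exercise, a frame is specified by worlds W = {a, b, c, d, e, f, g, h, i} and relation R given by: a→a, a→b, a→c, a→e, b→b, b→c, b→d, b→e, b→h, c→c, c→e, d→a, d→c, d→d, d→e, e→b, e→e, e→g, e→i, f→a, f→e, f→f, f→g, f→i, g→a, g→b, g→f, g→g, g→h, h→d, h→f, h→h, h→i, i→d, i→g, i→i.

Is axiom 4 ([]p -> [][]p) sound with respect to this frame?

Axiom 4 corresponds to the accessibility relation being transitive.
Transitive: no — a R b and b R d, but not a R d.

No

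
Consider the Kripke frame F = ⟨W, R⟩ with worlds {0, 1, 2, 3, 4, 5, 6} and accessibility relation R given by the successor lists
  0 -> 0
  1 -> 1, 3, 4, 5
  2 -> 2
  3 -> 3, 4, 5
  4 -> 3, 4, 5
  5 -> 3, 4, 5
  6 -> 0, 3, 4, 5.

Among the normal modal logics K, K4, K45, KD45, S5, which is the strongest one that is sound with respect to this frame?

K4

Transitive (axiom 4): yes — every two-step R-path is closed by a direct edge.
Euclidean (axiom 5): no — 6 R 0 and 6 R 3, but not 0 R 3.
Serial (axiom D): yes — every world has a successor (e.g. 0 R 0).
Reflexive (axiom T): no — 6 is not related to itself.
So F validates K, K4; K45 would additionally require R to be Euclidean. The strongest is K4.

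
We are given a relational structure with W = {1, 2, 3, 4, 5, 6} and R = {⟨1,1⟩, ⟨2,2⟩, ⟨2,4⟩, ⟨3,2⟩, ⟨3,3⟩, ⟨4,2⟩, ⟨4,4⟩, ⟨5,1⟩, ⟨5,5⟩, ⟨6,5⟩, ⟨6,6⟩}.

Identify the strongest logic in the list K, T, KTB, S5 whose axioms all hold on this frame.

T

Reflexive (axiom T): yes — every world is R-related to itself.
Symmetric (axiom B): no — 3 R 2 but not 2 R 3.
Euclidean (axiom 5): no — 3 R 2 and 3 R 3, but not 2 R 3.
So F validates K, T; KTB would additionally require R to be symmetric. The strongest is T.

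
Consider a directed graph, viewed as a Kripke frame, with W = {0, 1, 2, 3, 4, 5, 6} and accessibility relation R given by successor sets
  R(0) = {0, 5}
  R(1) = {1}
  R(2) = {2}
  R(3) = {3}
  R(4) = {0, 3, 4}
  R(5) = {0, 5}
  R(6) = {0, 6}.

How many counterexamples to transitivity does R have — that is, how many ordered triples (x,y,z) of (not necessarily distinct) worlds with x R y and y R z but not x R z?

Enumerating: (4,0,5), (6,0,5).

2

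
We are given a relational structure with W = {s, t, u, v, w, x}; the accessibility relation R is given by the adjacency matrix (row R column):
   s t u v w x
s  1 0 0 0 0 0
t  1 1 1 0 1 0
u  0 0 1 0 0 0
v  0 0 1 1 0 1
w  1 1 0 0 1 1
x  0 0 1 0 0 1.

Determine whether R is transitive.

Transitive: no — t R w and w R x, but not t R x.

No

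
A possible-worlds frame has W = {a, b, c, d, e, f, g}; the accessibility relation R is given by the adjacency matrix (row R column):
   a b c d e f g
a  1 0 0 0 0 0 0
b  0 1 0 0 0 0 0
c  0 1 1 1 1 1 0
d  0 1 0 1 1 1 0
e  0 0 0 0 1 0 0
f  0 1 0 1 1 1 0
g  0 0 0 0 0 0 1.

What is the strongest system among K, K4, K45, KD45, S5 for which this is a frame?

Transitive (axiom 4): yes — every two-step R-path is closed by a direct edge.
Euclidean (axiom 5): no — c R b and c R d, but not b R d.
Serial (axiom D): yes — every world has a successor (e.g. a R a).
Reflexive (axiom T): yes — every world is R-related to itself.
So F validates K, K4; K45 would additionally require R to be Euclidean. The strongest is K4.

K4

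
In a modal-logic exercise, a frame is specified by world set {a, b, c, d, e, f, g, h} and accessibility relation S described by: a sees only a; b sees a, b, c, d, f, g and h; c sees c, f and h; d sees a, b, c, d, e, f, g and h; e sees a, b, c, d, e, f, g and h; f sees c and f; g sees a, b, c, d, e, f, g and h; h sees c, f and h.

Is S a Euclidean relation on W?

Euclidean: no — b S a and b S c, but not a S c.

No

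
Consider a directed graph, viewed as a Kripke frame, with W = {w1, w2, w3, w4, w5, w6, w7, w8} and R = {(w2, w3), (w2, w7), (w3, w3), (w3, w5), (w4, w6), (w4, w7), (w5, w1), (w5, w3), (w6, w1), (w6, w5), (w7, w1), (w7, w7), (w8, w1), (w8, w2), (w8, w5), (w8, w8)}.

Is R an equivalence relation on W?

No

Reflexive: no — w1 is not related to itself.
Symmetric: no — w2 R w3 but not w3 R w2.
Transitive: no — w2 R w3 and w3 R w5, but not w2 R w5.
So R is not an equivalence relation.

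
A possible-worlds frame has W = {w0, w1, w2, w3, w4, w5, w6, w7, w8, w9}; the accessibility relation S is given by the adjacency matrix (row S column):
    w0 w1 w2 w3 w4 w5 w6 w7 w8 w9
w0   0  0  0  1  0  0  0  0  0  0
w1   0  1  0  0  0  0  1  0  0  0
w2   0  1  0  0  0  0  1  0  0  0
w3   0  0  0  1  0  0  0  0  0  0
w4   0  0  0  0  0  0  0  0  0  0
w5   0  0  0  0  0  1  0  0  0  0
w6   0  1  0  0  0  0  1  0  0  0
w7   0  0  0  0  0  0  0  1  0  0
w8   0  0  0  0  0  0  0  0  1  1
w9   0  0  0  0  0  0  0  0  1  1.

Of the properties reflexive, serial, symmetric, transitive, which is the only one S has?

transitive

Reflexive: no — w0 is not related to itself.
Serial: no — w4 has no S-successor.
Symmetric: no — w0 S w3 but not w3 S w0.
Transitive: yes — every two-step S-path is closed by a direct edge.
Only transitive holds.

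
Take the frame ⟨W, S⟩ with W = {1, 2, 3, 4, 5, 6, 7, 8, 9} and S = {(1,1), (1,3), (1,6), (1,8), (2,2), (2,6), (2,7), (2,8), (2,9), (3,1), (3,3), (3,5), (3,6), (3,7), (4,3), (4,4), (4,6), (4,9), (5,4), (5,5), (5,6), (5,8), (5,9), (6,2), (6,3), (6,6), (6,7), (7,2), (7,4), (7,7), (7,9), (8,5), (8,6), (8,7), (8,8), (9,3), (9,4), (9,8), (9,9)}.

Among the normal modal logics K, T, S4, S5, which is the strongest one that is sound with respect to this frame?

T

Reflexive (axiom T): yes — every world is S-related to itself.
Transitive (axiom 4): no — 1 S 3 and 3 S 5, but not 1 S 5.
Euclidean (axiom 5): no — 1 S 3 and 1 S 8, but not 3 S 8.
So F validates K, T; S4 would additionally require S to be transitive. The strongest is T.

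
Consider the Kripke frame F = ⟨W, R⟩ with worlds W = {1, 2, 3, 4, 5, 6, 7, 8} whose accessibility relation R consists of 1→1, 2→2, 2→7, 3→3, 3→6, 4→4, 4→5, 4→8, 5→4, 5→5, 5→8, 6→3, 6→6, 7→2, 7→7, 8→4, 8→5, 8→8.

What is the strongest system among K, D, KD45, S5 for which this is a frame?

Serial (axiom D): yes — every world has a successor (e.g. 1 R 1).
Euclidean (axiom 5): yes — any two successors of a common world are R-related.
Transitive (axiom 4): yes — every two-step R-path is closed by a direct edge.
Reflexive (axiom T): yes — every world is R-related to itself.
So F validates K, D, KD45, S5. The strongest is S5.

S5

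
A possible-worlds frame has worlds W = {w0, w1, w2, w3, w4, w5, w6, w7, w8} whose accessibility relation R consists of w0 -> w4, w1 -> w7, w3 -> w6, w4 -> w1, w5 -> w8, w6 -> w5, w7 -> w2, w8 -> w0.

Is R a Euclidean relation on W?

Euclidean: no — w0 R w4 and w0 R w4, but not w4 R w4.

No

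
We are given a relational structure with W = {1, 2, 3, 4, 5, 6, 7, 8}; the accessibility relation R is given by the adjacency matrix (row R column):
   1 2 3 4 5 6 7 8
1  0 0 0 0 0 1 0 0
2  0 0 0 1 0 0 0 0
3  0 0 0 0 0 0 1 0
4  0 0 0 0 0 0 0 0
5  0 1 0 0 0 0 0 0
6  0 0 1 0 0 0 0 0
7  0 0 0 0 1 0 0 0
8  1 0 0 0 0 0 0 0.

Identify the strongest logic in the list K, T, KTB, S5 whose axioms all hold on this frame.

K

Reflexive (axiom T): no — 1 is not related to itself.
Symmetric (axiom B): no — 1 R 6 but not 6 R 1.
Euclidean (axiom 5): no — 1 R 6 and 1 R 6, but not 6 R 6.
So F validates K; T would additionally require R to be reflexive. The strongest is K.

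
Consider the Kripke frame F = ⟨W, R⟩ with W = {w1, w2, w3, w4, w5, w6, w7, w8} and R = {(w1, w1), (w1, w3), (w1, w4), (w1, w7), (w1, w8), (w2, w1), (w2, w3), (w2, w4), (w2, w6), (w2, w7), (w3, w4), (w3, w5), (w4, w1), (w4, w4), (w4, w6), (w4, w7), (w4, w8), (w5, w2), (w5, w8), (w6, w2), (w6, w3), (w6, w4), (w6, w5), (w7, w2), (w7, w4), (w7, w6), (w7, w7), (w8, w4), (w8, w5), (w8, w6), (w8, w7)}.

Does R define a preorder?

Reflexive: no — w2 is not related to itself.
Transitive: no — w1 R w3 and w3 R w5, but not w1 R w5.
So R is not a preorder.

No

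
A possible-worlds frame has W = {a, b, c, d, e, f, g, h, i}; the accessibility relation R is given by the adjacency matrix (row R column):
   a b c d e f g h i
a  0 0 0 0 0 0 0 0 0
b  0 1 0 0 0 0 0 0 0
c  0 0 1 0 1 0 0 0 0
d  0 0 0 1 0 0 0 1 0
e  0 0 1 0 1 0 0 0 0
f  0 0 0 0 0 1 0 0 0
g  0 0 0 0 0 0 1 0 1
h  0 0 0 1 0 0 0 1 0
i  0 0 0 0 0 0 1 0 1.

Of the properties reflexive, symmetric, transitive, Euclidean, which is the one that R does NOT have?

Reflexive: no — a is not related to itself.
Symmetric: yes — every pair in R has its reverse in R.
Transitive: yes — every two-step R-path is closed by a direct edge.
Euclidean: yes — any two successors of a common world are R-related.
Only reflexive fails.

reflexive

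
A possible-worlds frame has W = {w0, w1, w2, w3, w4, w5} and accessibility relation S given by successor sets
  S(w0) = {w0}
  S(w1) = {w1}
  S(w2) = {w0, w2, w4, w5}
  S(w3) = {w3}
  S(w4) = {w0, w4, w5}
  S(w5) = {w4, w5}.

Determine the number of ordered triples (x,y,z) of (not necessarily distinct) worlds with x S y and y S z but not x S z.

Enumerating: (w5,w4,w0).

1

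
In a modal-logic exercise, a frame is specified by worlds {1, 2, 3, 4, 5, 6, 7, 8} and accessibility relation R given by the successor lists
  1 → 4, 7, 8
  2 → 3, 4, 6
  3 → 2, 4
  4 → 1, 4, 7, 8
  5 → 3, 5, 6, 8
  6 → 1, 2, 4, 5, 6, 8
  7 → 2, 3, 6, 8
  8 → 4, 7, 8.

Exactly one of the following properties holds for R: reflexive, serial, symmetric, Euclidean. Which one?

serial

Reflexive: no — 1 is not related to itself.
Serial: yes — every world has a successor (e.g. 1 R 4).
Symmetric: no — 1 R 7 but not 7 R 1.
Euclidean: no — 1 R 7 and 1 R 4, but not 7 R 4.
Only serial holds.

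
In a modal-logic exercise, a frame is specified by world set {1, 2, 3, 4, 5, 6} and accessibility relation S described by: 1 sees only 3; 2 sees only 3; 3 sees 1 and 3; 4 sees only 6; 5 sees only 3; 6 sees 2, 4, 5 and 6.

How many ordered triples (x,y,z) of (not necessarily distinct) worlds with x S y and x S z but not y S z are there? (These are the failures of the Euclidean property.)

12

Enumerating: (3,1,1), (6,2,2), (6,2,4), (6,2,5), (6,2,6), (6,4,2), (6,4,4), (6,4,5), (6,5,2), (6,5,4), (6,5,5), (6,5,6).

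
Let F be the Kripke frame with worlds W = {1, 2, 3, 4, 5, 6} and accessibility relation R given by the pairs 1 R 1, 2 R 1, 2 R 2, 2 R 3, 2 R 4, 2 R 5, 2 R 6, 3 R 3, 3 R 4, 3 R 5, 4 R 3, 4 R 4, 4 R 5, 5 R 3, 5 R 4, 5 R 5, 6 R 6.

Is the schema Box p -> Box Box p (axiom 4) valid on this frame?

Yes

The schema 4 characterises exactly the transitive frames.
Transitive: yes — every two-step R-path is closed by a direct edge.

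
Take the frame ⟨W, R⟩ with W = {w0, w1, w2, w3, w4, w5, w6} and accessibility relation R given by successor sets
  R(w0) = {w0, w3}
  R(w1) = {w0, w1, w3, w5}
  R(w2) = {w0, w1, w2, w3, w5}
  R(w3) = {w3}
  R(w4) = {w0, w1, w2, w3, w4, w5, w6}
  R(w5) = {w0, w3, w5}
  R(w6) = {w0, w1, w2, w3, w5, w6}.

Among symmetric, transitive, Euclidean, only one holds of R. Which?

transitive

Symmetric: no — w0 R w3 but not w3 R w0.
Transitive: yes — every two-step R-path is closed by a direct edge.
Euclidean: no — w1 R w0 and w1 R w5, but not w0 R w5.
Only transitive holds.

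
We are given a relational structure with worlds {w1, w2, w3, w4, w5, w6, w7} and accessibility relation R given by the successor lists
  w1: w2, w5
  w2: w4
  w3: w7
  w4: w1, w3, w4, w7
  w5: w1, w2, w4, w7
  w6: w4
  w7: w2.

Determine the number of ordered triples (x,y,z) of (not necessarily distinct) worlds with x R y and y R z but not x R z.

Enumerating: (w1,w2,w4), (w1,w5,w1), (w1,w5,w4), (w1,w5,w7), (w2,w4,w1), (w2,w4,w3), (w2,w4,w7), (w3,w7,w2), (w4,w1,w2), (w4,w1,w5), (w4,w7,w2), (w5,w1,w5), (w5,w4,w3), (w6,w4,w1), (w6,w4,w3), (w6,w4,w7), (w7,w2,w4).

17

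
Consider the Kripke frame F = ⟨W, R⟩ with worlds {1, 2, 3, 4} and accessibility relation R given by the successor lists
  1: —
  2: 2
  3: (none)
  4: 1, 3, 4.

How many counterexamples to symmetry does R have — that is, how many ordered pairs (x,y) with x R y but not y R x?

2

Enumerating: (4,1), (4,3).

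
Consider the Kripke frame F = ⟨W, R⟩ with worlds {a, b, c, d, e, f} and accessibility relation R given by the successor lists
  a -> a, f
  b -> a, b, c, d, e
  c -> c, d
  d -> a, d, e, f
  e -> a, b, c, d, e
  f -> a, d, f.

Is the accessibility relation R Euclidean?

No

Euclidean: no — b R a and b R c, but not a R c.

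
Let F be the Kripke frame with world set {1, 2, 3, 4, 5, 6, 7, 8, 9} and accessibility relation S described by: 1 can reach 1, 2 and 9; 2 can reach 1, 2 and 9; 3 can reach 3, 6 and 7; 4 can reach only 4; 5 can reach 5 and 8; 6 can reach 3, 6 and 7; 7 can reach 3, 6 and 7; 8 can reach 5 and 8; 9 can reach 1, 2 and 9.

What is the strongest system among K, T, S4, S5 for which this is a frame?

S5

Reflexive (axiom T): yes — every world is S-related to itself.
Transitive (axiom 4): yes — every two-step S-path is closed by a direct edge.
Euclidean (axiom 5): yes — any two successors of a common world are S-related.
So F validates K, T, S4, S5. The strongest is S5.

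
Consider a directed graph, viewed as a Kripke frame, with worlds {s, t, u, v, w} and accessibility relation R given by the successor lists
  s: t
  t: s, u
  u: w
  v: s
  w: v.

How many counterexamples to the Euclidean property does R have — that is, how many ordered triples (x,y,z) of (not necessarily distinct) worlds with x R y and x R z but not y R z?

8

Enumerating: (s,t,t), (t,s,s), (t,s,u), (t,u,s), (t,u,u), (u,w,w), (v,s,s), (w,v,v).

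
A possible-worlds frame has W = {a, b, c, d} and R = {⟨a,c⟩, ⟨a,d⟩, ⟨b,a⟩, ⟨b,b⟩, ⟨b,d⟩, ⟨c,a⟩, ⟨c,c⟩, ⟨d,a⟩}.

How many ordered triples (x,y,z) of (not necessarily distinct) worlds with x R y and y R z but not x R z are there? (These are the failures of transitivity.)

6

Enumerating: (a,c,a), (a,d,a), (b,a,c), (c,a,d), (d,a,c), (d,a,d).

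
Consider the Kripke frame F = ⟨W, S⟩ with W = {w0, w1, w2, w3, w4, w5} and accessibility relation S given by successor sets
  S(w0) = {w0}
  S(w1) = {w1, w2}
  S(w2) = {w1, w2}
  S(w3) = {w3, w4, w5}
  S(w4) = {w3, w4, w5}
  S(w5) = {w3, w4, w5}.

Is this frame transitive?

Yes

Transitive: yes — every two-step S-path is closed by a direct edge.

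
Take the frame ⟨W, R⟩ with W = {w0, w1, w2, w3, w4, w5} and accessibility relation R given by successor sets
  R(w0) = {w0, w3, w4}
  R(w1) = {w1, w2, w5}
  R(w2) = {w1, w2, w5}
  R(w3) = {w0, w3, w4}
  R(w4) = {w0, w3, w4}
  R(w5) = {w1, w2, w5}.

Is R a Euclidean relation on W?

Euclidean: yes — any two successors of a common world are R-related.

Yes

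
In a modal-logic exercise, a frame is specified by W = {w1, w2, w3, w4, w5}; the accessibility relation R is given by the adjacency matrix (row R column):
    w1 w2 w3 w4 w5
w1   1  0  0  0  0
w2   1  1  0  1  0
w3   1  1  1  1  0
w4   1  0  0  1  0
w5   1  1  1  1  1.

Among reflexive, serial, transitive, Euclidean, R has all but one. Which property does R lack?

Euclidean

Reflexive: yes — every world is R-related to itself.
Serial: yes — every world has a successor (e.g. w1 R w1).
Transitive: yes — every two-step R-path is closed by a direct edge.
Euclidean: no — w2 R w1 and w2 R w4, but not w1 R w4.
Only Euclidean fails.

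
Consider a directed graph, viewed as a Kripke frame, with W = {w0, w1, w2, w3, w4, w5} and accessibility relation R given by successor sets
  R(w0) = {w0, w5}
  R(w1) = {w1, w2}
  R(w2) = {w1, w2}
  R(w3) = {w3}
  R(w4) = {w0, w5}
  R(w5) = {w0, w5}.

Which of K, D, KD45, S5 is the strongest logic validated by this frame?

KD45

Serial (axiom D): yes — every world has a successor (e.g. w0 R w0).
Euclidean (axiom 5): yes — any two successors of a common world are R-related.
Transitive (axiom 4): yes — every two-step R-path is closed by a direct edge.
Reflexive (axiom T): no — w4 is not related to itself.
So F validates K, D, KD45; S5 would additionally require R to be reflexive. The strongest is KD45.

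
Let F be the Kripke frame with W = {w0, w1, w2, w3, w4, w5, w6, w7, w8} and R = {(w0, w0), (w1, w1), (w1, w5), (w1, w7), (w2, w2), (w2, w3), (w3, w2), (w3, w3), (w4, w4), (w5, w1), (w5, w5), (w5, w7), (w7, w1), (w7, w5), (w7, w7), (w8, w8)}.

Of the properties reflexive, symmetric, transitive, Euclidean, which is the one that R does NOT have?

reflexive

Reflexive: no — w6 is not related to itself.
Symmetric: yes — every pair in R has its reverse in R.
Transitive: yes — every two-step R-path is closed by a direct edge.
Euclidean: yes — any two successors of a common world are R-related.
Only reflexive fails.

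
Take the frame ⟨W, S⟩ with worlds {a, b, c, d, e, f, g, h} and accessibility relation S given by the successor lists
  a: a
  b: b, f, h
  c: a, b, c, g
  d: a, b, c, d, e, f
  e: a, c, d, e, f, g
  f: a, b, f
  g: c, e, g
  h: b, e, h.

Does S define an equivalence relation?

Reflexive: yes — every world is S-related to itself.
Symmetric: no — c S a but not a S c.
Transitive: no — b S f and f S a, but not b S a.
So S is not an equivalence relation.

No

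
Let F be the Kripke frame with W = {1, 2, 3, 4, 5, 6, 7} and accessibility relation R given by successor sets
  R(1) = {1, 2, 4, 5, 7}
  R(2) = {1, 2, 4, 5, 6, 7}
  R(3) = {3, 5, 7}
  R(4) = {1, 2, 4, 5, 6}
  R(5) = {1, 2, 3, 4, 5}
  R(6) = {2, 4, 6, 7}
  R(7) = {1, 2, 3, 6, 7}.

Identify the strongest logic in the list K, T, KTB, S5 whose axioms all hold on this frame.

Reflexive (axiom T): yes — every world is R-related to itself.
Symmetric (axiom B): yes — every pair in R has its reverse in R.
Euclidean (axiom 5): no — 1 R 4 and 1 R 7, but not 4 R 7.
So F validates K, T, KTB; S5 would additionally require R to be Euclidean. The strongest is KTB.

KTB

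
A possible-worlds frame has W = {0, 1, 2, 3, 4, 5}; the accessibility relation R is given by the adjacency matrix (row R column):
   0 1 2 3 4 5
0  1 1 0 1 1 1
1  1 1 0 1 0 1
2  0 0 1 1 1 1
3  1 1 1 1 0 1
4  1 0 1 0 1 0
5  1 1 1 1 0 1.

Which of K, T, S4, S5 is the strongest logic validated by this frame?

T

Reflexive (axiom T): yes — every world is R-related to itself.
Transitive (axiom 4): no — 0 R 3 and 3 R 2, but not 0 R 2.
Euclidean (axiom 5): no — 0 R 1 and 0 R 4, but not 1 R 4.
So F validates K, T; S4 would additionally require R to be transitive. The strongest is T.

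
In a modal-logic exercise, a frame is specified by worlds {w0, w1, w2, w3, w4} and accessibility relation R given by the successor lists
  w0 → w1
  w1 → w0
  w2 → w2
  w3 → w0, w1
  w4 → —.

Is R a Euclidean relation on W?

No

Euclidean: no — w0 R w1 and w0 R w1, but not w1 R w1.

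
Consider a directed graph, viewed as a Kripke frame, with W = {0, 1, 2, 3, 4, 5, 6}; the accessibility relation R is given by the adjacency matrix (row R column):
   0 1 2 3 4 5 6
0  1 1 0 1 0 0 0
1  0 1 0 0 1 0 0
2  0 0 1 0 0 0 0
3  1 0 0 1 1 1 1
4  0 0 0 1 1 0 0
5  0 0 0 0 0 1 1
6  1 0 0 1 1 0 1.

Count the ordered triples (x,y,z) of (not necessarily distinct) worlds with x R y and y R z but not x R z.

14

Enumerating: (0,1,4), (0,3,4), (0,3,5), (0,3,6), (1,4,3), (3,0,1), (4,3,0), (4,3,5), (4,3,6), (5,6,0), (5,6,3), (5,6,4), (6,0,1), (6,3,5).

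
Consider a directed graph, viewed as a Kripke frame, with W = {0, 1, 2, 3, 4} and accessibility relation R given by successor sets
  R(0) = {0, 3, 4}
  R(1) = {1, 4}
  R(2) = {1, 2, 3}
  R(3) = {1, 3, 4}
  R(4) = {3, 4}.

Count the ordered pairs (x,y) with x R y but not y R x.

Enumerating: (0,3), (0,4), (1,4), (2,1), (2,3), (3,1).

6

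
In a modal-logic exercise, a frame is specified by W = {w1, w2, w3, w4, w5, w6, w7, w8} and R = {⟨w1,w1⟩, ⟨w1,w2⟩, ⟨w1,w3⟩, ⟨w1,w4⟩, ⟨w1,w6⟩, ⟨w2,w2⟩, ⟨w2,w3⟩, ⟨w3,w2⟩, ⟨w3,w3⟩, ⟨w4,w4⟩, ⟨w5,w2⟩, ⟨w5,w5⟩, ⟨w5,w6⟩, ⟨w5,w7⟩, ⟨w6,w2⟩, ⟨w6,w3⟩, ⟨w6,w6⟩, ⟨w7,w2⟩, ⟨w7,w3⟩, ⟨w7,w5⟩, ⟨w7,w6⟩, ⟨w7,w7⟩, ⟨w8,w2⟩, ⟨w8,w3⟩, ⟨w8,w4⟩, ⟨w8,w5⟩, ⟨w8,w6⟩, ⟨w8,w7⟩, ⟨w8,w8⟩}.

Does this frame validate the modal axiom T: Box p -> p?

The schema T characterises exactly the reflexive frames.
Reflexive: yes — every world is R-related to itself.

Yes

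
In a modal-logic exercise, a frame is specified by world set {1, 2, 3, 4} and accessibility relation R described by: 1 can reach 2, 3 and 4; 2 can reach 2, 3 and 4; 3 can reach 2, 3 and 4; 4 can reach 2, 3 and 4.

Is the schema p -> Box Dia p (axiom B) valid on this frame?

Axiom B corresponds to the accessibility relation being symmetric.
Symmetric: no — 1 R 2 but not 2 R 1.

No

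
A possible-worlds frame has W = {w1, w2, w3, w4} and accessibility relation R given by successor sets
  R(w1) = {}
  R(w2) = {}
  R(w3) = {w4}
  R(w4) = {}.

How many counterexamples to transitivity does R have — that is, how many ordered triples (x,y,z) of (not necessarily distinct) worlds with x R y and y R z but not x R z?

R is transitive; there are no such tuples.

0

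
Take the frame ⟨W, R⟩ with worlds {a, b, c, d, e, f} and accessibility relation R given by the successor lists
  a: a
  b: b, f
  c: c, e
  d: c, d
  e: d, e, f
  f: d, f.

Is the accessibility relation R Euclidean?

No

Euclidean: no — e R d and e R f, but not d R f.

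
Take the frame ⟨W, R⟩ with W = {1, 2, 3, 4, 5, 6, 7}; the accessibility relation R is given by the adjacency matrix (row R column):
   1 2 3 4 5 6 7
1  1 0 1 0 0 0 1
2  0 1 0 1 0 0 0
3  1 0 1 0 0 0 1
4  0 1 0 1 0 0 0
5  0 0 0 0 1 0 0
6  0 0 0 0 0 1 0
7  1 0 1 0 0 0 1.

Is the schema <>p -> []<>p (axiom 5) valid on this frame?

Yes

The schema 5 characterises exactly the Euclidean frames.
Euclidean: yes — any two successors of a common world are R-related.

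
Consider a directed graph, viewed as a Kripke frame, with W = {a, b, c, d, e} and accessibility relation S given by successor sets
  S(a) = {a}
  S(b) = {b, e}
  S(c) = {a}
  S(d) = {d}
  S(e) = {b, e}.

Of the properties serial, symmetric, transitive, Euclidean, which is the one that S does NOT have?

Serial: yes — every world has a successor (e.g. a S a).
Symmetric: no — c S a but not a S c.
Transitive: yes — every two-step S-path is closed by a direct edge.
Euclidean: yes — any two successors of a common world are S-related.
Only symmetric fails.

symmetric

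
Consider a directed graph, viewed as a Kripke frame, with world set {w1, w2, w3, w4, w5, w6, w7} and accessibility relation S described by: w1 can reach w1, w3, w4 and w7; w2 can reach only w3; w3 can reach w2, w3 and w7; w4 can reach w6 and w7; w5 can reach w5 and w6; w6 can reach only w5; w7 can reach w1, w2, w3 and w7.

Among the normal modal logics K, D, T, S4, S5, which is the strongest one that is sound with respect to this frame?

D

Serial (axiom D): yes — every world has a successor (e.g. w1 S w1).
Reflexive (axiom T): no — w2 is not related to itself.
Transitive (axiom 4): no — w1 S w3 and w3 S w2, but not w1 S w2.
Euclidean (axiom 5): no — w1 S w3 and w1 S w4, but not w3 S w4.
So F validates K, D; T would additionally require S to be reflexive. The strongest is D.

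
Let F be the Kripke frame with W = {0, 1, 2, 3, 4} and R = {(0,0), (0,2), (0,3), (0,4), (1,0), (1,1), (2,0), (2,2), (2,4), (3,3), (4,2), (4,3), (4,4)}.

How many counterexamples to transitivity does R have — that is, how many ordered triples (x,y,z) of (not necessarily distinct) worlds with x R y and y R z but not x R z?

Enumerating: (1,0,2), (1,0,3), (1,0,4), (2,0,3), (2,4,3), (4,2,0).

6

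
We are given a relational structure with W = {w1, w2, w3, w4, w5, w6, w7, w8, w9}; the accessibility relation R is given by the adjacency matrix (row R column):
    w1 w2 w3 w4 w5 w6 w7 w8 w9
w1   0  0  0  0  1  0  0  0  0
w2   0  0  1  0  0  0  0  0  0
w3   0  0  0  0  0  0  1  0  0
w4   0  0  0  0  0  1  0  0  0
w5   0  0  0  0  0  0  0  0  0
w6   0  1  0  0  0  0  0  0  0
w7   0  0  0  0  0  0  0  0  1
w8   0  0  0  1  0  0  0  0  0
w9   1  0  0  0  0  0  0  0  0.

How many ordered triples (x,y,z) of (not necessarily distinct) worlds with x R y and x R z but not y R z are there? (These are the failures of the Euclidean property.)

Enumerating: (w1,w5,w5), (w2,w3,w3), (w3,w7,w7), (w4,w6,w6), (w6,w2,w2), (w7,w9,w9), (w8,w4,w4), (w9,w1,w1).

8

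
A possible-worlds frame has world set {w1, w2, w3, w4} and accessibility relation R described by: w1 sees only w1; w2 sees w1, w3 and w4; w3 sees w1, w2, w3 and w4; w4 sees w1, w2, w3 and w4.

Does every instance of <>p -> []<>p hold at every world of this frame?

No

Axiom 5 corresponds to the accessibility relation being Euclidean.
Euclidean: no — w2 R w1 and w2 R w3, but not w1 R w3.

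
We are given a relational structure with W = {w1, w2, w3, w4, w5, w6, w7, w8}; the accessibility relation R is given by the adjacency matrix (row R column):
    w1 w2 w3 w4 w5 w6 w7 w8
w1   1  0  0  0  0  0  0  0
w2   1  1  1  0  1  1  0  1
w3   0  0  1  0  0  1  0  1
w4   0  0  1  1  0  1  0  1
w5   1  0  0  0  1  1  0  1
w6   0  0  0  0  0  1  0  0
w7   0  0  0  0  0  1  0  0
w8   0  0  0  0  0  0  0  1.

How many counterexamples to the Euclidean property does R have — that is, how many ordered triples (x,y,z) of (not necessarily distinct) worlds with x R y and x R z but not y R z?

40

Enumerating: (w2,w1,w2), (w2,w1,w3), (w2,w1,w5), (w2,w1,w6), (w2,w1,w8), (w2,w3,w1), (w2,w3,w2), (w2,w3,w5), (w2,w5,w2), (w2,w5,w3), (w2,w6,w1), (w2,w6,w2), … and 28 more.
Total: 40.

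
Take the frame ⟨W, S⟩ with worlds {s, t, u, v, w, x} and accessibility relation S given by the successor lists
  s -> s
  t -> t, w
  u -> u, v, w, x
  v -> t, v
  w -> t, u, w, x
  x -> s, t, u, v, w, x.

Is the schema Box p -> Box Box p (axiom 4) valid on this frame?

No

Axiom 4 corresponds to the accessibility relation being transitive.
Transitive: no — t S w and w S u, but not t S u.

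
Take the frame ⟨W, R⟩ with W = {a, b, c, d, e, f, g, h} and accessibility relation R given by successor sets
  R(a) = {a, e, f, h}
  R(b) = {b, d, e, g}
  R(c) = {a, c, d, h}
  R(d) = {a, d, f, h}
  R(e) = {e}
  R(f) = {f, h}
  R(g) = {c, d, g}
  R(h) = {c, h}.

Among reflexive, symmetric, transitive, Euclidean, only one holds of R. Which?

reflexive

Reflexive: yes — every world is R-related to itself.
Symmetric: no — a R e but not e R a.
Transitive: no — a R h and h R c, but not a R c.
Euclidean: no — a R e and a R f, but not e R f.
Only reflexive holds.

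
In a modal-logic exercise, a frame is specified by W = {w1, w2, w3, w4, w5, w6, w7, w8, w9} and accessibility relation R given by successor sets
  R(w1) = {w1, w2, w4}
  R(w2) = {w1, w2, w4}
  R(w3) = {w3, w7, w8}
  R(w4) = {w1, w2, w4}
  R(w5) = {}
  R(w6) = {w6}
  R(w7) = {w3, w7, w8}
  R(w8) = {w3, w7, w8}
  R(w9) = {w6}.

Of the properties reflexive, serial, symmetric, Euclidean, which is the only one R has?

Reflexive: no — w5 is not related to itself.
Serial: no — w5 has no R-successor.
Symmetric: no — w9 R w6 but not w6 R w9.
Euclidean: yes — any two successors of a common world are R-related.
Only Euclidean holds.

Euclidean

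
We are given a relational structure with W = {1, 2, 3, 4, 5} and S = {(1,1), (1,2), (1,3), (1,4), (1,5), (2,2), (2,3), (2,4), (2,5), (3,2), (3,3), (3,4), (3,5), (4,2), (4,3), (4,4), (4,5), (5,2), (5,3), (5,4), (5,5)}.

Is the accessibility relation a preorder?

Yes

Reflexive: yes — every world is S-related to itself.
Transitive: yes — every two-step S-path is closed by a direct edge.
So S is a preorder.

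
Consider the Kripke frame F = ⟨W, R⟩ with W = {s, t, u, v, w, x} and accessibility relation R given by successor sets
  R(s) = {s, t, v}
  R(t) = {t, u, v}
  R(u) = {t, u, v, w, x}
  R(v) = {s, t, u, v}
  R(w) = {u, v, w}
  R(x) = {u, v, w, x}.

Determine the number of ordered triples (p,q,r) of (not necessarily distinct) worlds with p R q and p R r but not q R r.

Enumerating: (s,t,s), (u,t,w), (u,t,x), (u,v,w), (u,v,x), (u,w,t), (u,w,x), (u,x,t), (v,s,u), (v,t,s), (v,u,s), (w,v,w), (x,v,w), (x,v,x), (x,w,x).

15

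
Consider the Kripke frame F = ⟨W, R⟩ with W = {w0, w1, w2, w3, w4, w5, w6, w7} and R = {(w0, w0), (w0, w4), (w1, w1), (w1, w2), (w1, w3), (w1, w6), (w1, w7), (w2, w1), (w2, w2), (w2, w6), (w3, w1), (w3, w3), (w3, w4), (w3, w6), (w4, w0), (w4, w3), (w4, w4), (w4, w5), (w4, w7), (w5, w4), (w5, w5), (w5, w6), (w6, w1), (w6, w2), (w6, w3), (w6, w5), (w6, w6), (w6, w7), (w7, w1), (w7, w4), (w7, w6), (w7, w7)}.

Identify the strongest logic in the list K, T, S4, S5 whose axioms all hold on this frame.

T

Reflexive (axiom T): yes — every world is R-related to itself.
Transitive (axiom 4): no — w0 R w4 and w4 R w3, but not w0 R w3.
Euclidean (axiom 5): no — w1 R w2 and w1 R w3, but not w2 R w3.
So F validates K, T; S4 would additionally require R to be transitive. The strongest is T.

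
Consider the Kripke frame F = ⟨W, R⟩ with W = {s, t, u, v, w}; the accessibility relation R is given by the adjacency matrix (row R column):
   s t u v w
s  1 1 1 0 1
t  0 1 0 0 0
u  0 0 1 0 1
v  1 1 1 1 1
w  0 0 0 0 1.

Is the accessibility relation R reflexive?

Yes

Reflexive: yes — every world is R-related to itself.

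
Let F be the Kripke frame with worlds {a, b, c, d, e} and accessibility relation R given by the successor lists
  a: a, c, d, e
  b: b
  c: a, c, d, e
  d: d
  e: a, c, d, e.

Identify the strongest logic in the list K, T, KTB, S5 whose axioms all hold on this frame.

T

Reflexive (axiom T): yes — every world is R-related to itself.
Symmetric (axiom B): no — a R d but not d R a.
Euclidean (axiom 5): no — a R d and a R c, but not d R c.
So F validates K, T; KTB would additionally require R to be symmetric. The strongest is T.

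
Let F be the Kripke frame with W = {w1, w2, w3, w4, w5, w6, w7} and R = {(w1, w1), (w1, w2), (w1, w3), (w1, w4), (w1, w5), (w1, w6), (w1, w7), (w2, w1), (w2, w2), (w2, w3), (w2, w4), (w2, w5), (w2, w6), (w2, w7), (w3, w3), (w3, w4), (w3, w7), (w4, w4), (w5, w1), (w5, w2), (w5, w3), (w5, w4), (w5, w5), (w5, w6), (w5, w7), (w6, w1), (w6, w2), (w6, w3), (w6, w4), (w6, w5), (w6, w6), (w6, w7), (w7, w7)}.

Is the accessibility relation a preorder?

Yes

Reflexive: yes — every world is R-related to itself.
Transitive: yes — every two-step R-path is closed by a direct edge.
So R is a preorder.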